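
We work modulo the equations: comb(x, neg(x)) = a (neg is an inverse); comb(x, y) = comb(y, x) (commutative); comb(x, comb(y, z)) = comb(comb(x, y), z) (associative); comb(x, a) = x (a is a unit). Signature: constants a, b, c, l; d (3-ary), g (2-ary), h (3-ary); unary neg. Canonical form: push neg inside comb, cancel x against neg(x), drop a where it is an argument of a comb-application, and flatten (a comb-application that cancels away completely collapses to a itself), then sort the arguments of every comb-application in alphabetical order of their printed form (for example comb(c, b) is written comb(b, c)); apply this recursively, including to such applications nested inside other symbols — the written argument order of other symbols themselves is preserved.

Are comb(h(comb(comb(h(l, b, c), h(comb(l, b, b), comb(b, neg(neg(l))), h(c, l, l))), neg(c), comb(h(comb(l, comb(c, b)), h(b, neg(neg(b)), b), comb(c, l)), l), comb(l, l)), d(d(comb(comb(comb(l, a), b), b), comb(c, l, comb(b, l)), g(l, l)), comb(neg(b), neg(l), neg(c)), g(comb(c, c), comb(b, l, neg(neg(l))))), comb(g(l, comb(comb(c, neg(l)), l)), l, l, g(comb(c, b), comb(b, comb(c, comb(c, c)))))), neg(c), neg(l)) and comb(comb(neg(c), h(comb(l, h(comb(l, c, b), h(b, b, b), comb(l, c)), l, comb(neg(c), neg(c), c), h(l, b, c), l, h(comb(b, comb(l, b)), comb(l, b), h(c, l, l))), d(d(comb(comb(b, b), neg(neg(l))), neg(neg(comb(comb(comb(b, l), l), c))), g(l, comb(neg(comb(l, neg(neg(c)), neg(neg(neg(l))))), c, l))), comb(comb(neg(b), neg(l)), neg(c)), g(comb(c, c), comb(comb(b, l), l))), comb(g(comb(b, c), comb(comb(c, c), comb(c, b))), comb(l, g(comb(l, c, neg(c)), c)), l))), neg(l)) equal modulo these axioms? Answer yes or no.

Left:  comb(h(comb(comb(h(l, b, c), h(comb(l, b, b), comb(b, neg(neg(l))), h(c, l, l))), neg(c), comb(h(comb(l, comb(c, b)), h(b, neg(neg(b)), b), comb(c, l)), l), comb(l, l)), d(d(comb(comb(comb(l, a), b), b), comb(c, l, comb(b, l)), g(l, l)), comb(neg(b), neg(l), neg(c)), g(comb(c, c), comb(b, l, neg(neg(l))))), comb(g(l, comb(comb(c, neg(l)), l)), l, l, g(comb(c, b), comb(b, comb(c, comb(c, c)))))), neg(c), neg(l))
  Push neg inside:  distribute neg over comb and collapse double neg
  Collect terms:  comb(h(comb(h(comb(b, b, l), comb(b, l), h(c, l, l)), h(comb(b, c, l), h(b, b, b), comb(c, l)), h(l, b, c), l, l, l, neg(c)), d(d(comb(b, b, l), comb(b, c, l, l), g(l, l)), comb(neg(b), neg(c), neg(l)), g(comb(c, c), comb(b, l, l))), comb(g(comb(b, c), comb(b, c, c, c)), g(l, c), l, l)), neg(c), neg(l))
Right:  comb(comb(neg(c), h(comb(l, h(comb(l, c, b), h(b, b, b), comb(l, c)), l, comb(neg(c), neg(c), c), h(l, b, c), l, h(comb(b, comb(l, b)), comb(l, b), h(c, l, l))), d(d(comb(comb(b, b), neg(neg(l))), neg(neg(comb(comb(comb(b, l), l), c))), g(l, comb(neg(comb(l, neg(neg(c)), neg(neg(neg(l))))), c, l))), comb(comb(neg(b), neg(l)), neg(c)), g(comb(c, c), comb(comb(b, l), l))), comb(g(comb(b, c), comb(comb(c, c), comb(c, b))), comb(l, g(comb(l, c, neg(c)), c)), l))), neg(l))
  Push neg inside:  distribute neg over comb and collapse double neg
  Collect:  comb(neg(c), h(comb(h(comb(b, b, l), comb(b, l), h(c, l, l)), h(comb(b, c, l), h(b, b, b), comb(c, l)), h(l, b, c), l, l, l, neg(c)), d(d(comb(b, b, l), comb(b, c, l, l), g(l, l)), comb(neg(b), neg(c), neg(l)), g(comb(c, c), comb(b, l, l))), comb(g(comb(b, c), comb(b, c, c, c)), g(l, c), l, l)), neg(l))
  Sort arguments:  comb(h(comb(h(comb(b, b, l), comb(b, l), h(c, l, l)), h(comb(b, c, l), h(b, b, b), comb(c, l)), h(l, b, c), l, l, l, neg(c)), d(d(comb(b, b, l), comb(b, c, l, l), g(l, l)), comb(neg(b), neg(c), neg(l)), g(comb(c, c), comb(b, l, l))), comb(g(comb(b, c), comb(b, c, c, c)), g(l, c), l, l)), neg(c), neg(l))

Answer: yes — both canonical forms are comb(h(comb(h(comb(b, b, l), comb(b, l), h(c, l, l)), h(comb(b, c, l), h(b, b, b), comb(c, l)), h(l, b, c), l, l, l, neg(c)), d(d(comb(b, b, l), comb(b, c, l, l), g(l, l)), comb(neg(b), neg(c), neg(l)), g(comb(c, c), comb(b, l, l))), comb(g(comb(b, c), comb(b, c, c, c)), g(l, c), l, l)), neg(c), neg(l))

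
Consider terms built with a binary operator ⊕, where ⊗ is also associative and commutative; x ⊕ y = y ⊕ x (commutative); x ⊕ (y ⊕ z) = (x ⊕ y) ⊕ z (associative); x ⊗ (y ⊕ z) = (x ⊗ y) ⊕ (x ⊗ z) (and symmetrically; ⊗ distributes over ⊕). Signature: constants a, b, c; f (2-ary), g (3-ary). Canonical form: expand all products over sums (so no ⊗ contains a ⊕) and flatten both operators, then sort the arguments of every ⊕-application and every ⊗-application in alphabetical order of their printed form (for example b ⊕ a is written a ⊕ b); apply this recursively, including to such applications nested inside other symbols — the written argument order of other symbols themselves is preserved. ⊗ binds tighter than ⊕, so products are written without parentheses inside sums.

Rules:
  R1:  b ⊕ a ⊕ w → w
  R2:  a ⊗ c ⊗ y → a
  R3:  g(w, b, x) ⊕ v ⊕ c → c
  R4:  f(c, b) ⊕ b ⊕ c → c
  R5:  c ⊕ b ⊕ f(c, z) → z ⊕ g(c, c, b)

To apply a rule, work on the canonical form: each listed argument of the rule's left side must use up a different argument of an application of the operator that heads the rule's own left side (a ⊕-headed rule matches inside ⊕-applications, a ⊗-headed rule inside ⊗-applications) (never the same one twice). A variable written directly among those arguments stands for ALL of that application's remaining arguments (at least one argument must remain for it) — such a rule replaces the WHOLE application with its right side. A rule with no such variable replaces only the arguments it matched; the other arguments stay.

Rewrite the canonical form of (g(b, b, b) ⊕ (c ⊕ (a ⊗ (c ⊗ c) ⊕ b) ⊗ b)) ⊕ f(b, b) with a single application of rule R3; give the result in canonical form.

Canonical form:  a ⊗ b ⊗ c ⊗ c ⊕ b ⊗ b ⊕ c ⊕ f(b, b) ⊕ g(b, b, b)
R3 matches:  uses c, g(b, b, b);  v := a ⊗ b ⊗ c ⊗ c ⊕ b ⊗ b ⊕ f(b, b), w := b, x := b
Every leftover argument binds to the variable; the entire application is replaced.
New term:  c

Answer: c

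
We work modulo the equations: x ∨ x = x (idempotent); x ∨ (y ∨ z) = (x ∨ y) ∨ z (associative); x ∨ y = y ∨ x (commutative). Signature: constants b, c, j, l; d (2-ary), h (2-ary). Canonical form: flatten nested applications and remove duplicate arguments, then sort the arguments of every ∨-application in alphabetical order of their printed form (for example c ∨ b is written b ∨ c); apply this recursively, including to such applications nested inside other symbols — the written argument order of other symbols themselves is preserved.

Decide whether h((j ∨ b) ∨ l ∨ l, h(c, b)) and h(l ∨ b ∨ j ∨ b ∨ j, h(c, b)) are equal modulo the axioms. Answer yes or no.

Answer: yes — both canonical forms are h(b ∨ j ∨ l, h(c, b))

Derivation:
Left:  h((j ∨ b) ∨ l ∨ l, h(c, b))
  Work inside:  (j ∨ b) ∨ l ∨ l
  Un-nest:  j ∨ b ∨ l ∨ l
  Drop duplicates:  drop duplicate l
  Order the arguments:  b ∨ j ∨ l
  Put back:  h(b ∨ j ∨ l, h(c, b))
Right:  h(l ∨ b ∨ j ∨ b ∨ j, h(c, b))
  Descend into:  l ∨ b ∨ j ∨ b ∨ j
  Idempotence:  drop duplicate b, j
  Order the arguments:  b ∨ j ∨ l
  Rebuild:  h(b ∨ j ∨ l, h(c, b))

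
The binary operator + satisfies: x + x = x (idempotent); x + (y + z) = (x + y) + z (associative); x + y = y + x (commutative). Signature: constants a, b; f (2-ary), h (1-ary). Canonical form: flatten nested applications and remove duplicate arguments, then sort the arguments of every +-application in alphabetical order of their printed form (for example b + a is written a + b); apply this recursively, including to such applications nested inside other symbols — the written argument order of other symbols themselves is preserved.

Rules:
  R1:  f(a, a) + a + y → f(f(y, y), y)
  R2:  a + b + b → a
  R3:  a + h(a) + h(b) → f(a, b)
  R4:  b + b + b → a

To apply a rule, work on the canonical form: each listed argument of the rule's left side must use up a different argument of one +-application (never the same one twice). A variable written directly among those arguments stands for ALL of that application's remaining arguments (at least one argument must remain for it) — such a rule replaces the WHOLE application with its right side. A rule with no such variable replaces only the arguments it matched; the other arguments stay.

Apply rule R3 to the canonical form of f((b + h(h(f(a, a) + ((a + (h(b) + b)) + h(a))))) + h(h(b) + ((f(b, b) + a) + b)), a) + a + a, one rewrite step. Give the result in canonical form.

Canonical form:  a + f(b + h(a + b + f(b, b) + h(b)) + h(h(a + b + f(a, a) + h(a) + h(b))), a)
Apply R3:  consuming a, h(a), h(b)
Result:  a + f(b + h(a + b + f(b, b) + h(b)) + h(h(b + f(a, a) + f(a, b))), a)

Answer: a + f(b + h(a + b + f(b, b) + h(b)) + h(h(b + f(a, a) + f(a, b))), a)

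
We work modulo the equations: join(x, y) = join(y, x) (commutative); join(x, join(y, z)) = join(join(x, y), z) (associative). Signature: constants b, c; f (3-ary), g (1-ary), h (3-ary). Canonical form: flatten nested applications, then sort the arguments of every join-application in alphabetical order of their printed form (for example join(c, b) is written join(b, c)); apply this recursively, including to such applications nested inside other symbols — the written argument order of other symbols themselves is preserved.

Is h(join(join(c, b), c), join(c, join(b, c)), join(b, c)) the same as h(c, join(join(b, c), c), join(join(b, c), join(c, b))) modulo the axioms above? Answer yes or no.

Answer: no — h(join(b, c, c), join(b, c, c), join(b, c)) vs h(c, join(b, c, c), join(b, b, c, c))

Derivation:
Left:  h(join(join(c, b), c), join(c, join(b, c)), join(b, c))
  Work inside:  join(c, join(b, c))
  Merge nested applications:  join(c, b, c)
  Order the arguments:  join(b, c, c)
  Put back:  h(join(b, c, c), join(b, c, c), join(b, c))
Right:  h(c, join(join(b, c), c), join(join(b, c), join(c, b)))
  Descend into:  join(join(b, c), join(c, b))
  Un-nest:  join(b, c, c, b)
  Order the arguments:  join(b, b, c, c)
  Reassemble:  h(c, join(b, c, c), join(b, b, c, c))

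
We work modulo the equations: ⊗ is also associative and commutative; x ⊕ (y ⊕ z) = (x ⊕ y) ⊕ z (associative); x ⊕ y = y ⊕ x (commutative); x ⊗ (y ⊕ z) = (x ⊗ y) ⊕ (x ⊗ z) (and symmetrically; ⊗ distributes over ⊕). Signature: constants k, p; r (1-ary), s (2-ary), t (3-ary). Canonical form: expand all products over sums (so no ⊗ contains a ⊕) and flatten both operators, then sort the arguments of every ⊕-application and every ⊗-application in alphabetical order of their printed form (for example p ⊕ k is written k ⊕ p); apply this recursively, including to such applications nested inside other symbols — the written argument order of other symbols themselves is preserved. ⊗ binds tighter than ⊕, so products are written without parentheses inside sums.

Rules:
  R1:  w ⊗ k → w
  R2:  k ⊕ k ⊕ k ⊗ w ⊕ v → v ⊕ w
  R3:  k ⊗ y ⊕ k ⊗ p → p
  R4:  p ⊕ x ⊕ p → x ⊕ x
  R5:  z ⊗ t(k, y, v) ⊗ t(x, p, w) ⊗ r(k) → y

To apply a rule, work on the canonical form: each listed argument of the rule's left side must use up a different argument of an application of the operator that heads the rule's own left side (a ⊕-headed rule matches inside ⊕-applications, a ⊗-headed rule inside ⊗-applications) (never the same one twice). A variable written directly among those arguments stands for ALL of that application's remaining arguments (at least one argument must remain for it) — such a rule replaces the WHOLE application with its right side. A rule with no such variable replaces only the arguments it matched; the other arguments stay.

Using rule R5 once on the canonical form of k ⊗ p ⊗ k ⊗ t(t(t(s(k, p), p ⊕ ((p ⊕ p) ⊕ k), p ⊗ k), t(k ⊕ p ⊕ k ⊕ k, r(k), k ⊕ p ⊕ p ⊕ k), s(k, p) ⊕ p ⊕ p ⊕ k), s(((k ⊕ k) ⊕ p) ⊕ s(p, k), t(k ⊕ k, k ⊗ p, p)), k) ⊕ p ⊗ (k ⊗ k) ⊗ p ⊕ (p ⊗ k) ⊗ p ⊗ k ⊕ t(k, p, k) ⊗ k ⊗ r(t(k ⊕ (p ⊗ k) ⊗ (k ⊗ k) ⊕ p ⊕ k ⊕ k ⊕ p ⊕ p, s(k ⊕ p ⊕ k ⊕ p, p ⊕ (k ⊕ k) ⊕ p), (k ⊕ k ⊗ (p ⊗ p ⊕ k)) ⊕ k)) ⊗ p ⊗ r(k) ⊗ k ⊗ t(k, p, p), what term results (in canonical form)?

Answer: k ⊗ k ⊗ p ⊗ p ⊕ k ⊗ k ⊗ p ⊗ p ⊕ k ⊗ k ⊗ p ⊗ t(t(t(s(k, p), k ⊕ p ⊕ p ⊕ p, k ⊗ p), t(k ⊕ k ⊕ k ⊕ p, r(k), k ⊕ k ⊕ p ⊕ p), k ⊕ p ⊕ p ⊕ s(k, p)), s(k ⊕ k ⊕ p ⊕ s(p, k), t(k ⊕ k, k ⊗ p, p)), k) ⊕ p

Derivation:
Canonical form:  k ⊗ k ⊗ p ⊗ p ⊕ k ⊗ k ⊗ p ⊗ p ⊕ k ⊗ k ⊗ p ⊗ r(k) ⊗ r(t(k ⊕ k ⊕ k ⊕ k ⊗ k ⊗ k ⊗ p ⊕ p ⊕ p ⊕ p, s(k ⊕ k ⊕ p ⊕ p, k ⊕ k ⊕ p ⊕ p), k ⊕ k ⊕ k ⊗ k ⊕ k ⊗ p ⊗ p)) ⊗ t(k, p, k) ⊗ t(k, p, p) ⊕ k ⊗ k ⊗ p ⊗ t(t(t(s(k, p), k ⊕ p ⊕ p ⊕ p, k ⊗ p), t(k ⊕ k ⊕ k ⊕ p, r(k), k ⊕ k ⊕ p ⊕ p), k ⊕ p ⊕ p ⊕ s(k, p)), s(k ⊕ k ⊕ p ⊕ s(p, k), t(k ⊕ k, k ⊗ p, p)), k)
Match R5:  consume r(k), t(k, p, k), t(k, p, p);  v := k, w := p, x := k, y := p, z := k ⊗ k ⊗ p ⊗ r(t(k ⊕ k ⊕ k ⊕ k ⊗ k ⊗ k ⊗ p ⊕ p ⊕ p ⊕ p, s(k ⊕ k ⊕ p ⊕ p, k ⊕ k ⊕ p ⊕ p), k ⊕ k ⊕ k ⊗ k ⊕ k ⊗ p ⊗ p))
The variable takes the whole remainder — replace the entire application.
New term:  k ⊗ k ⊗ p ⊗ p ⊕ k ⊗ k ⊗ p ⊗ p ⊕ k ⊗ k ⊗ p ⊗ t(t(t(s(k, p), k ⊕ p ⊕ p ⊕ p, k ⊗ p), t(k ⊕ k ⊕ k ⊕ p, r(k), k ⊕ k ⊕ p ⊕ p), k ⊕ p ⊕ p ⊕ s(k, p)), s(k ⊕ k ⊕ p ⊕ s(p, k), t(k ⊕ k, k ⊗ p, p)), k) ⊕ p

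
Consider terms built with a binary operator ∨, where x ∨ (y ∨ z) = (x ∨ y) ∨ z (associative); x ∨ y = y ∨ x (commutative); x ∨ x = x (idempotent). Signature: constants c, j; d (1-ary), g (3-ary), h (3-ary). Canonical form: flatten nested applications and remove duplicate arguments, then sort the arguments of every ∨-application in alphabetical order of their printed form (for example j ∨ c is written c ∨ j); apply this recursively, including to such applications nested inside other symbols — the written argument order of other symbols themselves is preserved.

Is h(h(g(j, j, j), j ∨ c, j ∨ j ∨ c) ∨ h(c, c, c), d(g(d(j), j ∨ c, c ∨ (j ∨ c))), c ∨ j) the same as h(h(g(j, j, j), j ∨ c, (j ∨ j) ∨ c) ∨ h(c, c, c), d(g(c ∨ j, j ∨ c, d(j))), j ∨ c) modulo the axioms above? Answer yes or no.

Answer: no — h(h(c, c, c) ∨ h(g(j, j, j), c ∨ j, c ∨ j), d(g(d(j), c ∨ j, c ∨ j)), c ∨ j) vs h(h(c, c, c) ∨ h(g(j, j, j), c ∨ j, c ∨ j), d(g(c ∨ j, c ∨ j, d(j))), c ∨ j)

Derivation:
Left:  h(h(g(j, j, j), j ∨ c, j ∨ j ∨ c) ∨ h(c, c, c), d(g(d(j), j ∨ c, c ∨ (j ∨ c))), c ∨ j)
  Focus inside:  h(g(j, j, j), j ∨ c, j ∨ j ∨ c) ∨ h(c, c, c)
  Canonicalize subterm:  h(g(j, j, j), j ∨ c, j ∨ j ∨ c)  →  h(g(j, j, j), c ∨ j, c ∨ j)
  Sort:  h(c, c, c) ∨ h(g(j, j, j), c ∨ j, c ∨ j)
  Reassemble:  h(h(c, c, c) ∨ h(g(j, j, j), c ∨ j, c ∨ j), d(g(d(j), c ∨ j, c ∨ j)), c ∨ j)
Right:  h(h(g(j, j, j), j ∨ c, (j ∨ j) ∨ c) ∨ h(c, c, c), d(g(c ∨ j, j ∨ c, d(j))), j ∨ c)
  Work inside:  h(g(j, j, j), j ∨ c, (j ∨ j) ∨ c) ∨ h(c, c, c)
  Canonicalize subterm:  h(g(j, j, j), j ∨ c, (j ∨ j) ∨ c)  →  h(g(j, j, j), c ∨ j, c ∨ j)
  Sort:  h(c, c, c) ∨ h(g(j, j, j), c ∨ j, c ∨ j)
  Put back:  h(h(c, c, c) ∨ h(g(j, j, j), c ∨ j, c ∨ j), d(g(c ∨ j, c ∨ j, d(j))), c ∨ j)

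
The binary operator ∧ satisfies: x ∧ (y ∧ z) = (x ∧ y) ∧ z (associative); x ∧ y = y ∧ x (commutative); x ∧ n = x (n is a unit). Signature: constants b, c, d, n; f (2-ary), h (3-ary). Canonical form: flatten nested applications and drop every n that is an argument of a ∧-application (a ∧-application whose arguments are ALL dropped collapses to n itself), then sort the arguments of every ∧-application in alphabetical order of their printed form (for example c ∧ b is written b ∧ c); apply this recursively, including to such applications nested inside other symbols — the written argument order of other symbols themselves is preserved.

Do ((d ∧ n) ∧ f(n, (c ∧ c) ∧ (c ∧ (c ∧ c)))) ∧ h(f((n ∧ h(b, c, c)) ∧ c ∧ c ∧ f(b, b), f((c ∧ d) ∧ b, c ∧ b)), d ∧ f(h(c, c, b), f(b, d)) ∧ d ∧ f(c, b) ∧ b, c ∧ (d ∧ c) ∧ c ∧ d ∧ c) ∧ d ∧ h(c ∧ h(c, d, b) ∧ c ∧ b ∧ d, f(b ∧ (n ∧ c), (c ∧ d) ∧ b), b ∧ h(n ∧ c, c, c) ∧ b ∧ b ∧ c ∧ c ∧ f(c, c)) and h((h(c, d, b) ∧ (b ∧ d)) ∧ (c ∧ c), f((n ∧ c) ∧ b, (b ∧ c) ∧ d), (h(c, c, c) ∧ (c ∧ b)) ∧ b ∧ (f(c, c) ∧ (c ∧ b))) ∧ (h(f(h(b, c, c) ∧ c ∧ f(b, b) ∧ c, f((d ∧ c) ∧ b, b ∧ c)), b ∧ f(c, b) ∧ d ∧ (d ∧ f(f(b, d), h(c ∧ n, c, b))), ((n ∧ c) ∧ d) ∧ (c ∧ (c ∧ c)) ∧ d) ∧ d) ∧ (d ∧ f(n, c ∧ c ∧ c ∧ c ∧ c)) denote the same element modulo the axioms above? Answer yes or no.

Answer: no — d ∧ d ∧ f(n, c ∧ c ∧ c ∧ c ∧ c) ∧ h(b ∧ c ∧ c ∧ d ∧ h(c, d, b), f(b ∧ c, b ∧ c ∧ d), b ∧ b ∧ b ∧ c ∧ c ∧ f(c, c) ∧ h(c, c, c)) ∧ h(f(c ∧ c ∧ f(b, b) ∧ h(b, c, c), f(b ∧ c ∧ d, b ∧ c)), b ∧ d ∧ d ∧ f(c, b) ∧ f(h(c, c, b), f(b, d)), c ∧ c ∧ c ∧ c ∧ d ∧ d) vs d ∧ d ∧ f(n, c ∧ c ∧ c ∧ c ∧ c) ∧ h(b ∧ c ∧ c ∧ d ∧ h(c, d, b), f(b ∧ c, b ∧ c ∧ d), b ∧ b ∧ b ∧ c ∧ c ∧ f(c, c) ∧ h(c, c, c)) ∧ h(f(c ∧ c ∧ f(b, b) ∧ h(b, c, c), f(b ∧ c ∧ d, b ∧ c)), b ∧ d ∧ d ∧ f(c, b) ∧ f(f(b, d), h(c, c, b)), c ∧ c ∧ c ∧ c ∧ d ∧ d)

Derivation:
Left:  ((d ∧ n) ∧ f(n, (c ∧ c) ∧ (c ∧ (c ∧ c)))) ∧ h(f((n ∧ h(b, c, c)) ∧ c ∧ c ∧ f(b, b), f((c ∧ d) ∧ b, c ∧ b)), d ∧ f(h(c, c, b), f(b, d)) ∧ d ∧ f(c, b) ∧ b, c ∧ (d ∧ c) ∧ c ∧ d ∧ c) ∧ d ∧ h(c ∧ h(c, d, b) ∧ c ∧ b ∧ d, f(b ∧ (n ∧ c), (c ∧ d) ∧ b), b ∧ h(n ∧ c, c, c) ∧ b ∧ b ∧ c ∧ c ∧ f(c, c))
  Un-nest:  d ∧ n ∧ f(n, (c ∧ c) ∧ (c ∧ (c ∧ c))) ∧ h(f((n ∧ h(b, c, c)) ∧ c ∧ c ∧ f(b, b), f((c ∧ d) ∧ b, c ∧ b)), d ∧ f(h(c, c, b), f(b, d)) ∧ d ∧ f(c, b) ∧ b, c ∧ (d ∧ c) ∧ c ∧ d ∧ c) ∧ d ∧ h(c ∧ h(c, d, b) ∧ c ∧ b ∧ d, f(b ∧ (n ∧ c), (c ∧ d) ∧ b), b ∧ h(n ∧ c, c, c) ∧ b ∧ b ∧ c ∧ c ∧ f(c, c))
  Canonicalize subterm:  f(n, (c ∧ c) ∧ (c ∧ (c ∧ c)))  →  f(n, c ∧ c ∧ c ∧ c ∧ c)
  Inside:  h(f((n ∧ h(b, c, c)) ∧ c ∧ c ∧ f(b, b), f((c ∧ d) ∧ b, c ∧ b)), d ∧ f(h(c, c, b), f(b, d)) ∧ d ∧ f(c, b) ∧ b, c ∧ (d ∧ c) ∧ c ∧ d ∧ c)  →  h(f(c ∧ c ∧ f(b, b) ∧ h(b, c, c), f(b ∧ c ∧ d, b ∧ c)), b ∧ d ∧ d ∧ f(c, b) ∧ f(h(c, c, b), f(b, d)), c ∧ c ∧ c ∧ c ∧ d ∧ d)
  Simplify inside:  h(c ∧ h(c, d, b) ∧ c ∧ b ∧ d, f(b ∧ (n ∧ c), (c ∧ d) ∧ b), b ∧ h(n ∧ c, c, c) ∧ b ∧ b ∧ c ∧ c ∧ f(c, c))  →  h(b ∧ c ∧ c ∧ d ∧ h(c, d, b), f(b ∧ c, b ∧ c ∧ d), b ∧ b ∧ b ∧ c ∧ c ∧ f(c, c) ∧ h(c, c, c))
  Drop the unit:  drop n
  Sort arguments:  d ∧ d ∧ f(n, c ∧ c ∧ c ∧ c ∧ c) ∧ h(b ∧ c ∧ c ∧ d ∧ h(c, d, b), f(b ∧ c, b ∧ c ∧ d), b ∧ b ∧ b ∧ c ∧ c ∧ f(c, c) ∧ h(c, c, c)) ∧ h(f(c ∧ c ∧ f(b, b) ∧ h(b, c, c), f(b ∧ c ∧ d, b ∧ c)), b ∧ d ∧ d ∧ f(c, b) ∧ f(h(c, c, b), f(b, d)), c ∧ c ∧ c ∧ c ∧ d ∧ d)
Right:  h((h(c, d, b) ∧ (b ∧ d)) ∧ (c ∧ c), f((n ∧ c) ∧ b, (b ∧ c) ∧ d), (h(c, c, c) ∧ (c ∧ b)) ∧ b ∧ (f(c, c) ∧ (c ∧ b))) ∧ (h(f(h(b, c, c) ∧ c ∧ f(b, b) ∧ c, f((d ∧ c) ∧ b, b ∧ c)), b ∧ f(c, b) ∧ d ∧ (d ∧ f(f(b, d), h(c ∧ n, c, b))), ((n ∧ c) ∧ d) ∧ (c ∧ (c ∧ c)) ∧ d) ∧ d) ∧ (d ∧ f(n, c ∧ c ∧ c ∧ c ∧ c))
  Merge nested applications:  h((h(c, d, b) ∧ (b ∧ d)) ∧ (c ∧ c), f((n ∧ c) ∧ b, (b ∧ c) ∧ d), (h(c, c, c) ∧ (c ∧ b)) ∧ b ∧ (f(c, c) ∧ (c ∧ b))) ∧ h(f(h(b, c, c) ∧ c ∧ f(b, b) ∧ c, f((d ∧ c) ∧ b, b ∧ c)), b ∧ f(c, b) ∧ d ∧ (d ∧ f(f(b, d), h(c ∧ n, c, b))), ((n ∧ c) ∧ d) ∧ (c ∧ (c ∧ c)) ∧ d) ∧ d ∧ d ∧ f(n, c ∧ c ∧ c ∧ c ∧ c)
  Simplify inside:  h((h(c, d, b) ∧ (b ∧ d)) ∧ (c ∧ c), f((n ∧ c) ∧ b, (b ∧ c) ∧ d), (h(c, c, c) ∧ (c ∧ b)) ∧ b ∧ (f(c, c) ∧ (c ∧ b)))  →  h(b ∧ c ∧ c ∧ d ∧ h(c, d, b), f(b ∧ c, b ∧ c ∧ d), b ∧ b ∧ b ∧ c ∧ c ∧ f(c, c) ∧ h(c, c, c))
  Canonicalize subterm:  h(f(h(b, c, c) ∧ c ∧ f(b, b) ∧ c, f((d ∧ c) ∧ b, b ∧ c)), b ∧ f(c, b) ∧ d ∧ (d ∧ f(f(b, d), h(c ∧ n, c, b))), ((n ∧ c) ∧ d) ∧ (c ∧ (c ∧ c)) ∧ d)  →  h(f(c ∧ c ∧ f(b, b) ∧ h(b, c, c), f(b ∧ c ∧ d, b ∧ c)), b ∧ d ∧ d ∧ f(c, b) ∧ f(f(b, d), h(c, c, b)), c ∧ c ∧ c ∧ c ∧ d ∧ d)
  Order the arguments:  d ∧ d ∧ f(n, c ∧ c ∧ c ∧ c ∧ c) ∧ h(b ∧ c ∧ c ∧ d ∧ h(c, d, b), f(b ∧ c, b ∧ c ∧ d), b ∧ b ∧ b ∧ c ∧ c ∧ f(c, c) ∧ h(c, c, c)) ∧ h(f(c ∧ c ∧ f(b, b) ∧ h(b, c, c), f(b ∧ c ∧ d, b ∧ c)), b ∧ d ∧ d ∧ f(c, b) ∧ f(f(b, d), h(c, c, b)), c ∧ c ∧ c ∧ c ∧ d ∧ d)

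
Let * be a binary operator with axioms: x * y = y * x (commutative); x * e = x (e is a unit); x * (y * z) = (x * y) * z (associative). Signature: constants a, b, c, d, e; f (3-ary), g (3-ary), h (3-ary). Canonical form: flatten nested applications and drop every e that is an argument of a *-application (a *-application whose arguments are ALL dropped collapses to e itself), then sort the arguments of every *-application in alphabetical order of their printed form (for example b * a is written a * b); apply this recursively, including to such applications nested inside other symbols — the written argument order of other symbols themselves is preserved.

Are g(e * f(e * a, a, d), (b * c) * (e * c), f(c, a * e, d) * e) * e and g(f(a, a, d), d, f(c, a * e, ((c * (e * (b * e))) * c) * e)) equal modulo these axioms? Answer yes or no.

Answer: no — g(f(a, a, d), b * c * c, f(c, a, d)) vs g(f(a, a, d), d, f(c, a, b * c * c))

Derivation:
Left:  g(e * f(e * a, a, d), (b * c) * (e * c), f(c, a * e, d) * e) * e
  Inside:  g(e * f(e * a, a, d), (b * c) * (e * c), f(c, a * e, d) * e)  →  g(f(a, a, d), b * c * c, f(c, a, d))
  Unit:  drop e
  Order the arguments:  g(f(a, a, d), b * c * c, f(c, a, d))
Right:  g(f(a, a, d), d, f(c, a * e, ((c * (e * (b * e))) * c) * e))
  Work inside:  ((c * (e * (b * e))) * c) * e
  Un-nest:  c * e * b * e * c * e
  Units out:  drop e (×3)
  Sort:  b * c * c
  Put back:  g(f(a, a, d), d, f(c, a, b * c * c))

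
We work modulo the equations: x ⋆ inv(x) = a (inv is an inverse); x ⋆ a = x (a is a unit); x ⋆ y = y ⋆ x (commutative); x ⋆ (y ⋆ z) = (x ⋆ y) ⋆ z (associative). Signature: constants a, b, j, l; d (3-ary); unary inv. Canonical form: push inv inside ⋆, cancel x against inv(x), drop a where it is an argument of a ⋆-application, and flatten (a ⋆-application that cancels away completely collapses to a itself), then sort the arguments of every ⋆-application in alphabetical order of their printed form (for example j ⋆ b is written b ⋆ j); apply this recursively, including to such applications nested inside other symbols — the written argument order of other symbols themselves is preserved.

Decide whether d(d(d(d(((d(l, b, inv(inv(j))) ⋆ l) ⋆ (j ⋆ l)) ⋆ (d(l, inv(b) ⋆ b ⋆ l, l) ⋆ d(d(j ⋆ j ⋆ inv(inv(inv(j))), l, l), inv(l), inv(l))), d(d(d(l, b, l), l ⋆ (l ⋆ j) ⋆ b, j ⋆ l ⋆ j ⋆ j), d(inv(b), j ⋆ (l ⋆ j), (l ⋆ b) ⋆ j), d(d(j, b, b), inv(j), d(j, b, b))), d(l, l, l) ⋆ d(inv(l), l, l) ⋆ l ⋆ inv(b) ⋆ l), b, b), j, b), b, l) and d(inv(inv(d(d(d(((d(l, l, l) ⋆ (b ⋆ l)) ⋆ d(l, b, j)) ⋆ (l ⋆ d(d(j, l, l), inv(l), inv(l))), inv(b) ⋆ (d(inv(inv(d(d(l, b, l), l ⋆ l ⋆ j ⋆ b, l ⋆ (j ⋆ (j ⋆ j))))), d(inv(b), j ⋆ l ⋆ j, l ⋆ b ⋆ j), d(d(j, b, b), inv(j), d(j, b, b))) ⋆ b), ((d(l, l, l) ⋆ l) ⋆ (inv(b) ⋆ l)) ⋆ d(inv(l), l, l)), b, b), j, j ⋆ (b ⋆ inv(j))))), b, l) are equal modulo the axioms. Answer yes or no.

Left:  d(d(d(d(((d(l, b, inv(inv(j))) ⋆ l) ⋆ (j ⋆ l)) ⋆ (d(l, inv(b) ⋆ b ⋆ l, l) ⋆ d(d(j ⋆ j ⋆ inv(inv(inv(j))), l, l), inv(l), inv(l))), d(d(d(l, b, l), l ⋆ (l ⋆ j) ⋆ b, j ⋆ l ⋆ j ⋆ j), d(inv(b), j ⋆ (l ⋆ j), (l ⋆ b) ⋆ j), d(d(j, b, b), inv(j), d(j, b, b))), d(l, l, l) ⋆ d(inv(l), l, l) ⋆ l ⋆ inv(b) ⋆ l), b, b), j, b), b, l)
  Focus inside:  ((d(l, b, inv(inv(j))) ⋆ l) ⋆ (j ⋆ l)) ⋆ (d(l, inv(b) ⋆ b ⋆ l, l) ⋆ d(d(j ⋆ j ⋆ inv(inv(inv(j))), l, l), inv(l), inv(l)))
  Push inv inside:  distribute inv over ⋆ and collapse double inv
  Combine occurrences:  d(l, b, j) ⋆ l ⋆ l ⋆ j ⋆ d(l, l, l) ⋆ d(d(j, l, l), inv(l), inv(l))
  Order the arguments:  d(d(j, l, l), inv(l), inv(l)) ⋆ d(l, b, j) ⋆ d(l, l, l) ⋆ j ⋆ l ⋆ l
  Put back:  d(d(d(d(d(d(j, l, l), inv(l), inv(l)) ⋆ d(l, b, j) ⋆ d(l, l, l) ⋆ j ⋆ l ⋆ l, d(d(d(l, b, l), b ⋆ j ⋆ l ⋆ l, j ⋆ j ⋆ j ⋆ l), d(inv(b), j ⋆ j ⋆ l, b ⋆ j ⋆ l), d(d(j, b, b), inv(j), d(j, b, b))), d(inv(l), l, l) ⋆ d(l, l, l) ⋆ inv(b) ⋆ l ⋆ l), b, b), j, b), b, l)
Right:  d(inv(inv(d(d(d(((d(l, l, l) ⋆ (b ⋆ l)) ⋆ d(l, b, j)) ⋆ (l ⋆ d(d(j, l, l), inv(l), inv(l))), inv(b) ⋆ (d(inv(inv(d(d(l, b, l), l ⋆ l ⋆ j ⋆ b, l ⋆ (j ⋆ (j ⋆ j))))), d(inv(b), j ⋆ l ⋆ j, l ⋆ b ⋆ j), d(d(j, b, b), inv(j), d(j, b, b))) ⋆ b), ((d(l, l, l) ⋆ l) ⋆ (inv(b) ⋆ l)) ⋆ d(inv(l), l, l)), b, b), j, j ⋆ (b ⋆ inv(j))))), b, l)
  Work inside:  inv(b) ⋆ (d(inv(inv(d(d(l, b, l), l ⋆ l ⋆ j ⋆ b, l ⋆ (j ⋆ (j ⋆ j))))), d(inv(b), j ⋆ l ⋆ j, l ⋆ b ⋆ j), d(d(j, b, b), inv(j), d(j, b, b))) ⋆ b)
  Push inv inside:  distribute inv over ⋆ and collapse double inv
  Cancel:  b cancels
  Collect:  d(d(d(l, b, l), b ⋆ j ⋆ l ⋆ l, j ⋆ j ⋆ j ⋆ l), d(inv(b), j ⋆ j ⋆ l, b ⋆ j ⋆ l), d(d(j, b, b), inv(j), d(j, b, b)))
  Rebuild:  d(d(d(d(b ⋆ d(d(j, l, l), inv(l), inv(l)) ⋆ d(l, b, j) ⋆ d(l, l, l) ⋆ l ⋆ l, d(d(d(l, b, l), b ⋆ j ⋆ l ⋆ l, j ⋆ j ⋆ j ⋆ l), d(inv(b), j ⋆ j ⋆ l, b ⋆ j ⋆ l), d(d(j, b, b), inv(j), d(j, b, b))), d(inv(l), l, l) ⋆ d(l, l, l) ⋆ inv(b) ⋆ l ⋆ l), b, b), j, b), b, l)

Answer: no — d(d(d(d(d(d(j, l, l), inv(l), inv(l)) ⋆ d(l, b, j) ⋆ d(l, l, l) ⋆ j ⋆ l ⋆ l, d(d(d(l, b, l), b ⋆ j ⋆ l ⋆ l, j ⋆ j ⋆ j ⋆ l), d(inv(b), j ⋆ j ⋆ l, b ⋆ j ⋆ l), d(d(j, b, b), inv(j), d(j, b, b))), d(inv(l), l, l) ⋆ d(l, l, l) ⋆ inv(b) ⋆ l ⋆ l), b, b), j, b), b, l) vs d(d(d(d(b ⋆ d(d(j, l, l), inv(l), inv(l)) ⋆ d(l, b, j) ⋆ d(l, l, l) ⋆ l ⋆ l, d(d(d(l, b, l), b ⋆ j ⋆ l ⋆ l, j ⋆ j ⋆ j ⋆ l), d(inv(b), j ⋆ j ⋆ l, b ⋆ j ⋆ l), d(d(j, b, b), inv(j), d(j, b, b))), d(inv(l), l, l) ⋆ d(l, l, l) ⋆ inv(b) ⋆ l ⋆ l), b, b), j, b), b, l)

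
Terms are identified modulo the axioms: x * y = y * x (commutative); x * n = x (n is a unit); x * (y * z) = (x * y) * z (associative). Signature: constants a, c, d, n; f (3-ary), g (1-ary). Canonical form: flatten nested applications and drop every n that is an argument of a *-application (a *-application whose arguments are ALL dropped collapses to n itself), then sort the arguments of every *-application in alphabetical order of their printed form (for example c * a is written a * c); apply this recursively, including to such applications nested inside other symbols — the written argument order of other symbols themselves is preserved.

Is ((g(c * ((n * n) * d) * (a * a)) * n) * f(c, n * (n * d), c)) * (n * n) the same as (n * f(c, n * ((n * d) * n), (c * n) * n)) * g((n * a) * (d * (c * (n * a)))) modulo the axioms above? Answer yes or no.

Answer: yes — both canonical forms are f(c, d, c) * g(a * a * c * d)

Derivation:
Left:  ((g(c * ((n * n) * d) * (a * a)) * n) * f(c, n * (n * d), c)) * (n * n)
  Flatten:  g(c * ((n * n) * d) * (a * a)) * n * f(c, n * (n * d), c) * n * n
  Simplify inside:  g(c * ((n * n) * d) * (a * a))  →  g(a * a * c * d)
  Inside:  f(c, n * (n * d), c)  →  f(c, d, c)
  Drop the unit:  drop n (×3)
  Order the arguments:  f(c, d, c) * g(a * a * c * d)
Right:  (n * f(c, n * ((n * d) * n), (c * n) * n)) * g((n * a) * (d * (c * (n * a))))
  Flatten:  n * f(c, n * ((n * d) * n), (c * n) * n) * g((n * a) * (d * (c * (n * a))))
  Inside:  f(c, n * ((n * d) * n), (c * n) * n)  →  f(c, d, c)
  Inside:  g((n * a) * (d * (c * (n * a))))  →  g(a * a * c * d)
  Units out:  drop n
  Sort:  f(c, d, c) * g(a * a * c * d)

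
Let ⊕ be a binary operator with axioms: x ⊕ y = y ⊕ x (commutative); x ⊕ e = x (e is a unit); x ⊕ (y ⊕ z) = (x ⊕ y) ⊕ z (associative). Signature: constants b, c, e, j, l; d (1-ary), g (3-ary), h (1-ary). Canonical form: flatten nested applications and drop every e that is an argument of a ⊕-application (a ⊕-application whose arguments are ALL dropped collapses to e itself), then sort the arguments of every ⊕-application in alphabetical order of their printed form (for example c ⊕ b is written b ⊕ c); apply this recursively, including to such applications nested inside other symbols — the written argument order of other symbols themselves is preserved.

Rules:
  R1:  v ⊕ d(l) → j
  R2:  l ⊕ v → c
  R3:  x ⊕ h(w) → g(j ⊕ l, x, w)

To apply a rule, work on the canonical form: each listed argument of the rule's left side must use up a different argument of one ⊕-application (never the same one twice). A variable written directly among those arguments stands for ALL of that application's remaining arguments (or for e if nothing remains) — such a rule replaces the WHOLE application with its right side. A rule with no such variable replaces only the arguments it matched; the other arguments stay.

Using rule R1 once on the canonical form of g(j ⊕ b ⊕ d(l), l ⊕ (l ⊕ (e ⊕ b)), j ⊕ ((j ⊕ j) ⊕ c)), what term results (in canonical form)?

Answer: g(j, b ⊕ l ⊕ l, c ⊕ j ⊕ j ⊕ j)

Derivation:
Canonical form:  g(b ⊕ d(l) ⊕ j, b ⊕ l ⊕ l, c ⊕ j ⊕ j ⊕ j)
Apply R1:  consuming d(l);  v := b ⊕ j
Every leftover argument binds to the variable; the entire application is replaced.
Result:  g(j, b ⊕ l ⊕ l, c ⊕ j ⊕ j ⊕ j)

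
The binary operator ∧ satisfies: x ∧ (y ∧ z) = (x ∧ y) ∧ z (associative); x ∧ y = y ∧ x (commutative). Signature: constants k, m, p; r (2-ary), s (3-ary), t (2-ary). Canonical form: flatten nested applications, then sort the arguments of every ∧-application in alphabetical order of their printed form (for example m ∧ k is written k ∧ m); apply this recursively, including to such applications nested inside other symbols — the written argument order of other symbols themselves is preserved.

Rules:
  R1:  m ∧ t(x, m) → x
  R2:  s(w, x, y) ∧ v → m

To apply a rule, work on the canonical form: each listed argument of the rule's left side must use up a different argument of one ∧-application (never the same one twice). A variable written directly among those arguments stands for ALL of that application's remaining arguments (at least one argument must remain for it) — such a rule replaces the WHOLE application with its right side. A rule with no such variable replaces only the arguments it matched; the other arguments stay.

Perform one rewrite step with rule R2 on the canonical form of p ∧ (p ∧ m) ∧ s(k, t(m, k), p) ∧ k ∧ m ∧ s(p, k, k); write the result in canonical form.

Canonical form:  k ∧ m ∧ m ∧ p ∧ p ∧ s(k, t(m, k), p) ∧ s(p, k, k)
R2 matches:  uses s(k, t(m, k), p);  v := k ∧ m ∧ m ∧ p ∧ p ∧ s(p, k, k), w := k, x := t(m, k), y := p
The variable takes the whole remainder — replace the entire application.
Giving:  m

Answer: m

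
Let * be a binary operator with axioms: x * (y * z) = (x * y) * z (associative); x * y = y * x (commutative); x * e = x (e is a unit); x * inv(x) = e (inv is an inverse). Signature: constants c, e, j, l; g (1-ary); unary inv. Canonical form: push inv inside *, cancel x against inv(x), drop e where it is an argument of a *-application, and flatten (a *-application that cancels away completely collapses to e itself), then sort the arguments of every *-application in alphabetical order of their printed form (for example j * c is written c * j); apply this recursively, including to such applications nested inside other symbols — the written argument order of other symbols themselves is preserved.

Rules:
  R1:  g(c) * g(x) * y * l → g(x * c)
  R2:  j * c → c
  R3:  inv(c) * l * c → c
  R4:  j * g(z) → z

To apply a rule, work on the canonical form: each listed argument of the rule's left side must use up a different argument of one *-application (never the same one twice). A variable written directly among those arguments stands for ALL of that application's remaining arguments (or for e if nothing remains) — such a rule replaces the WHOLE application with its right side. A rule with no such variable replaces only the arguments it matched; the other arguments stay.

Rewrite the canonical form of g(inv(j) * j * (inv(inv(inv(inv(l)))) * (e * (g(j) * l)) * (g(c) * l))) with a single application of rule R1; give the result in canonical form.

Canonical form:  g(g(c) * g(j) * l * l * l)
Apply R1:  consuming g(c), g(j), l;  x := j, y := l * l
The variable takes the whole remainder — replace the entire application.
Giving:  g(g(c * j))

Answer: g(g(c * j))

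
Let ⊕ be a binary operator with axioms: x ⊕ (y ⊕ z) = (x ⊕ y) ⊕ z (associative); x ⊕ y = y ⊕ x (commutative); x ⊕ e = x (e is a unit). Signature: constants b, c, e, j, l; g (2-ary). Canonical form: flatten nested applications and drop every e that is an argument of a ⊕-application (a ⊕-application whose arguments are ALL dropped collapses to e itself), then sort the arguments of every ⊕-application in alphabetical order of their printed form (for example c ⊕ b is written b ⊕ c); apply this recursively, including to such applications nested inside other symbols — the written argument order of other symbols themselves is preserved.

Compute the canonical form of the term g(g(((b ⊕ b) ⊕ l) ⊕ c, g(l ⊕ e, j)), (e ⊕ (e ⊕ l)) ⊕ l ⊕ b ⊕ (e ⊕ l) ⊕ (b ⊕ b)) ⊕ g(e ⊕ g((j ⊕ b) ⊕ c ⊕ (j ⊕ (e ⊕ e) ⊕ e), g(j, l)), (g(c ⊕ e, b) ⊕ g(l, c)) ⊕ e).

Answer: g(g(b ⊕ b ⊕ c ⊕ l, g(l, j)), b ⊕ b ⊕ b ⊕ l ⊕ l ⊕ l) ⊕ g(g(b ⊕ c ⊕ j ⊕ j, g(j, l)), g(c, b) ⊕ g(l, c))

Derivation:
Simplify inside:  g(g(((b ⊕ b) ⊕ l) ⊕ c, g(l ⊕ e, j)), (e ⊕ (e ⊕ l)) ⊕ l ⊕ b ⊕ (e ⊕ l) ⊕ (b ⊕ b))  →  g(g(b ⊕ b ⊕ c ⊕ l, g(l, j)), b ⊕ b ⊕ b ⊕ l ⊕ l ⊕ l)
Canonicalize subterm:  g(e ⊕ g((j ⊕ b) ⊕ c ⊕ (j ⊕ (e ⊕ e) ⊕ e), g(j, l)), (g(c ⊕ e, b) ⊕ g(l, c)) ⊕ e)  →  g(g(b ⊕ c ⊕ j ⊕ j, g(j, l)), g(c, b) ⊕ g(l, c))
Order the arguments:  g(g(b ⊕ b ⊕ c ⊕ l, g(l, j)), b ⊕ b ⊕ b ⊕ l ⊕ l ⊕ l) ⊕ g(g(b ⊕ c ⊕ j ⊕ j, g(j, l)), g(c, b) ⊕ g(l, c))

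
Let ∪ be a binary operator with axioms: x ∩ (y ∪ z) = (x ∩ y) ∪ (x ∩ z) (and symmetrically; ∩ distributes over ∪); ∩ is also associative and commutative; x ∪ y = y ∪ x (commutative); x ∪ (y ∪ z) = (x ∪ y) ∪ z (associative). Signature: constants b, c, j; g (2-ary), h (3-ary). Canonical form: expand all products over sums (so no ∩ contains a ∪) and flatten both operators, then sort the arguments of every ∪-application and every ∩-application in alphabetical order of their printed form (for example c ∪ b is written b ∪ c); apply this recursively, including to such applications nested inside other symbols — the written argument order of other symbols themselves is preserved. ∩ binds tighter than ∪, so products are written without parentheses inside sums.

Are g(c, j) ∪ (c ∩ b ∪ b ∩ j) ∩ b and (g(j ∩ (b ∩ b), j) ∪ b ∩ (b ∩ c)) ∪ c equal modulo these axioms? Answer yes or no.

Answer: no — b ∩ b ∩ c ∪ b ∩ b ∩ j ∪ g(c, j) vs b ∩ b ∩ c ∪ c ∪ g(b ∩ b ∩ j, j)

Derivation:
Left:  g(c, j) ∪ (c ∩ b ∪ b ∩ j) ∩ b
  Distribute:  g(c, j) ∪ b ∩ b ∩ c ∪ b ∩ b ∩ j
  Sort:  b ∩ b ∩ c ∪ b ∩ b ∩ j ∪ g(c, j)
Right:  (g(j ∩ (b ∩ b), j) ∪ b ∩ (b ∩ c)) ∪ c
  Flatten:  g(b ∩ b ∩ j, j) ∪ b ∩ b ∩ c ∪ c
  Sort:  b ∩ b ∩ c ∪ c ∪ g(b ∩ b ∩ j, j)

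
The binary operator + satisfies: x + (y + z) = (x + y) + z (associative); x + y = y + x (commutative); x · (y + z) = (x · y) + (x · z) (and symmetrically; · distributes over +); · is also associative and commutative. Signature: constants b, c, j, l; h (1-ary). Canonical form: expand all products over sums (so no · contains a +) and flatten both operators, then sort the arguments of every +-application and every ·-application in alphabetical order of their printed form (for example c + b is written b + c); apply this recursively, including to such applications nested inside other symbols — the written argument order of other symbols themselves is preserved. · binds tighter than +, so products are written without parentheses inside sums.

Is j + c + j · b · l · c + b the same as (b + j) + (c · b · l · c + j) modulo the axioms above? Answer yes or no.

Answer: no — b + b · c · j · l + c + j vs b + b · c · c · l + j + j

Derivation:
Left:  j + c + j · b · l · c + b
  Flatten:  j + c + b · c · j · l + b
  Sort:  b + b · c · j · l + c + j
Right:  (b + j) + (c · b · l · c + j)
  Flatten:  b + j + b · c · c · l + j
  Order the arguments:  b + b · c · c · l + j + j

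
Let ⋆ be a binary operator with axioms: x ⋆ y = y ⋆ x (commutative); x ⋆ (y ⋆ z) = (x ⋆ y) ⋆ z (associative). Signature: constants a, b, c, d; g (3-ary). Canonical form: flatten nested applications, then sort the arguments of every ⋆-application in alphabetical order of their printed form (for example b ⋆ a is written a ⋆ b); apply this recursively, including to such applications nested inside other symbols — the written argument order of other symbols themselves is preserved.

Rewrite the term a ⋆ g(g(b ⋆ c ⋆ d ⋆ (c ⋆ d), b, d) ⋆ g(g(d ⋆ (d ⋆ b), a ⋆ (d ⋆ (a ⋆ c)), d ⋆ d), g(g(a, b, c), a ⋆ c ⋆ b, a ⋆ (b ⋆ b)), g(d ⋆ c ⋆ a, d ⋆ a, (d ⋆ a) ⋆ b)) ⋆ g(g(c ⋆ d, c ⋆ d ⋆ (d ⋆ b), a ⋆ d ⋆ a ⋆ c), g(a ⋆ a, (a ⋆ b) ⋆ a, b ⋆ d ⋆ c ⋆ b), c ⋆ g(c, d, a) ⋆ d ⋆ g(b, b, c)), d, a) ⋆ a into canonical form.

Answer: a ⋆ a ⋆ g(g(b ⋆ c ⋆ c ⋆ d ⋆ d, b, d) ⋆ g(g(b ⋆ d ⋆ d, a ⋆ a ⋆ c ⋆ d, d ⋆ d), g(g(a, b, c), a ⋆ b ⋆ c, a ⋆ b ⋆ b), g(a ⋆ c ⋆ d, a ⋆ d, a ⋆ b ⋆ d)) ⋆ g(g(c ⋆ d, b ⋆ c ⋆ d ⋆ d, a ⋆ a ⋆ c ⋆ d), g(a ⋆ a, a ⋆ a ⋆ b, b ⋆ b ⋆ c ⋆ d), c ⋆ d ⋆ g(b, b, c) ⋆ g(c, d, a)), d, a)

Derivation:
Inside:  g(g(b ⋆ c ⋆ d ⋆ (c ⋆ d), b, d) ⋆ g(g(d ⋆ (d ⋆ b), a ⋆ (d ⋆ (a ⋆ c)), d ⋆ d), g(g(a, b, c), a ⋆ c ⋆ b, a ⋆ (b ⋆ b)), g(d ⋆ c ⋆ a, d ⋆ a, (d ⋆ a) ⋆ b)) ⋆ g(g(c ⋆ d, c ⋆ d ⋆ (d ⋆ b), a ⋆ d ⋆ a ⋆ c), g(a ⋆ a, (a ⋆ b) ⋆ a, b ⋆ d ⋆ c ⋆ b), c ⋆ g(c, d, a) ⋆ d ⋆ g(b, b, c)), d, a)  →  g(g(b ⋆ c ⋆ c ⋆ d ⋆ d, b, d) ⋆ g(g(b ⋆ d ⋆ d, a ⋆ a ⋆ c ⋆ d, d ⋆ d), g(g(a, b, c), a ⋆ b ⋆ c, a ⋆ b ⋆ b), g(a ⋆ c ⋆ d, a ⋆ d, a ⋆ b ⋆ d)) ⋆ g(g(c ⋆ d, b ⋆ c ⋆ d ⋆ d, a ⋆ a ⋆ c ⋆ d), g(a ⋆ a, a ⋆ a ⋆ b, b ⋆ b ⋆ c ⋆ d), c ⋆ d ⋆ g(b, b, c) ⋆ g(c, d, a)), d, a)
Sort:  a ⋆ a ⋆ g(g(b ⋆ c ⋆ c ⋆ d ⋆ d, b, d) ⋆ g(g(b ⋆ d ⋆ d, a ⋆ a ⋆ c ⋆ d, d ⋆ d), g(g(a, b, c), a ⋆ b ⋆ c, a ⋆ b ⋆ b), g(a ⋆ c ⋆ d, a ⋆ d, a ⋆ b ⋆ d)) ⋆ g(g(c ⋆ d, b ⋆ c ⋆ d ⋆ d, a ⋆ a ⋆ c ⋆ d), g(a ⋆ a, a ⋆ a ⋆ b, b ⋆ b ⋆ c ⋆ d), c ⋆ d ⋆ g(b, b, c) ⋆ g(c, d, a)), d, a)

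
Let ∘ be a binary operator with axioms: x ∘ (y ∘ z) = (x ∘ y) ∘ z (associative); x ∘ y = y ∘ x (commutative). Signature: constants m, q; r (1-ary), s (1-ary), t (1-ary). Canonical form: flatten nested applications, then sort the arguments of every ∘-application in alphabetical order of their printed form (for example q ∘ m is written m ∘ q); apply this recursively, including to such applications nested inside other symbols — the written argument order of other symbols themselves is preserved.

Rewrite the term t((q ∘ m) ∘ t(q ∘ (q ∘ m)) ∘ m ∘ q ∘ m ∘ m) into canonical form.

Focus inside:  (q ∘ m) ∘ t(q ∘ (q ∘ m)) ∘ m ∘ q ∘ m ∘ m
Flatten:  q ∘ m ∘ t(q ∘ (q ∘ m)) ∘ m ∘ q ∘ m ∘ m
Inside:  t(q ∘ (q ∘ m))  →  t(m ∘ q ∘ q)
Sort:  m ∘ m ∘ m ∘ m ∘ q ∘ q ∘ t(m ∘ q ∘ q)
Put back:  t(m ∘ m ∘ m ∘ m ∘ q ∘ q ∘ t(m ∘ q ∘ q))

Answer: t(m ∘ m ∘ m ∘ m ∘ q ∘ q ∘ t(m ∘ q ∘ q))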